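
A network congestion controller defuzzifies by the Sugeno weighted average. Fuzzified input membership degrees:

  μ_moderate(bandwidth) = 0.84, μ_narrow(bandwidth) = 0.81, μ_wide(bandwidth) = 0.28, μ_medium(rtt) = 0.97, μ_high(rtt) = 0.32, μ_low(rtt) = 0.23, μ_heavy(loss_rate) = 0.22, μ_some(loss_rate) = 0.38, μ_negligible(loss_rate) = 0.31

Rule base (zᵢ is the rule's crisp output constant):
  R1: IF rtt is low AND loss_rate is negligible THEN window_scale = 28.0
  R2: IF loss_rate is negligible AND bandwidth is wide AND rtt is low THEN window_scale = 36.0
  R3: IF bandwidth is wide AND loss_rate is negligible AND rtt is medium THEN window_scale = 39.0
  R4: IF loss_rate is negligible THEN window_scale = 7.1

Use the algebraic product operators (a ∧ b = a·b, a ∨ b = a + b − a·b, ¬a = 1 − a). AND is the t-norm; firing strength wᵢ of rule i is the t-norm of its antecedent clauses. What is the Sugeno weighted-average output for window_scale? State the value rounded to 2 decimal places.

R1 (z=28.0): low=0.23, negligible=0.31; AND[a·b] → w = 0.0713
R2 (z=36.0): negligible=0.31, wide=0.28, low=0.23; AND[a·b] → w = 0.0200
R3 (z=39.0): wide=0.28, negligible=0.31, medium=0.97; AND[a·b] → w = 0.0842
R4 (z=7.1): negligible=0.31 → w = 0.3100
Weighted average = (0.0713·28.0 + 0.0200·36.0 + 0.0842·39.0 + 0.3100·7.1) / (0.0713 + 0.0200 + 0.0842 + 0.3100)
  = 8.1997 / 0.4855 = 16.89

16.89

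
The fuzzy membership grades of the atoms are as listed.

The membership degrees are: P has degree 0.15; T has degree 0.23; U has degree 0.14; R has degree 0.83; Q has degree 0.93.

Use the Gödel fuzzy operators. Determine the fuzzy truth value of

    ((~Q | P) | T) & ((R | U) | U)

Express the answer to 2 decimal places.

0.23

~Q = 1 − 0.93 = 0.07
~Q | P = max(a, b) on (0.07, 0.15) = 0.15
(~Q | P) | T = max(a, b) on (0.15, 0.23) = 0.23
R | U = max(a, b) on (0.83, 0.14) = 0.83
(R | U) | U = max(a, b) on (0.83, 0.14) = 0.83
((~Q | P) | T) & ((R | U) | U) = min(a, b) on (0.23, 0.83) = 0.23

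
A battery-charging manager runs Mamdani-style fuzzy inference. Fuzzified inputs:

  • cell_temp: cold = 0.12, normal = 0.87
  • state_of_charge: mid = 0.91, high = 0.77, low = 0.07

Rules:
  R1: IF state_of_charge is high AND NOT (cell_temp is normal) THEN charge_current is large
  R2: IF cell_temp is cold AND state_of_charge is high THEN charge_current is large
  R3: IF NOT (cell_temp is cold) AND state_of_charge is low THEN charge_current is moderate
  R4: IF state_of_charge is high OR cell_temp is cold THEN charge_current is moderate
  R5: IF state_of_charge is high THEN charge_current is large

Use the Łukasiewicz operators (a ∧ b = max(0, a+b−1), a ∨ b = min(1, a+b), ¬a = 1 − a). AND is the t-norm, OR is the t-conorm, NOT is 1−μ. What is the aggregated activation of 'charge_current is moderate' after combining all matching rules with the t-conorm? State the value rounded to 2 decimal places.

R1: high=0.77, ¬normal=1−0.87=0.13; AND[max(0, a+b−1)] → w = 0.00
R2: cold=0.12, high=0.77; AND[max(0, a+b−1)] → w = 0.00
R3: ¬cold=1−0.12=0.88, low=0.07; AND[max(0, a+b−1)] → w = 0.00
R4: high=0.77, cold=0.12; OR[min(1, a+b)] → w = 0.89
R5: high=0.77 → w = 0.77
Rules with consequent 'moderate': {R3, R4} → strengths 0.00, 0.89
Aggregate via t-conorm [min(1, a+b)]: 0.89

0.89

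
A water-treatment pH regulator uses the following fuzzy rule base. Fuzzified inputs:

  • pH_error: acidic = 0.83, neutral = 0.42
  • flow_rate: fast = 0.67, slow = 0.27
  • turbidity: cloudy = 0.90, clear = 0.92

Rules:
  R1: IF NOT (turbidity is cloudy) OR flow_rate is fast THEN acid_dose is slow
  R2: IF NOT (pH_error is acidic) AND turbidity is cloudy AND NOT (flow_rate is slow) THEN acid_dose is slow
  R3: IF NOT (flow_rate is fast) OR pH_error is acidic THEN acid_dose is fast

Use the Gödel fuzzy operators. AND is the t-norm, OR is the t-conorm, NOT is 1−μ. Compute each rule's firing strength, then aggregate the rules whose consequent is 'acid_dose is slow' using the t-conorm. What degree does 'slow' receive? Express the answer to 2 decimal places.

0.67

R1: ¬cloudy=1−0.90=0.10, fast=0.67; OR[max(a, b)] → w = 0.67
R2: ¬acidic=1−0.83=0.17, cloudy=0.90, ¬slow=1−0.27=0.73; AND[min(a, b)] → w = 0.17
R3: ¬fast=1−0.67=0.33, acidic=0.83; OR[max(a, b)] → w = 0.83
Rules with consequent 'slow': {R1, R2} → strengths 0.67, 0.17
Aggregate via t-conorm [max(a, b)]: 0.67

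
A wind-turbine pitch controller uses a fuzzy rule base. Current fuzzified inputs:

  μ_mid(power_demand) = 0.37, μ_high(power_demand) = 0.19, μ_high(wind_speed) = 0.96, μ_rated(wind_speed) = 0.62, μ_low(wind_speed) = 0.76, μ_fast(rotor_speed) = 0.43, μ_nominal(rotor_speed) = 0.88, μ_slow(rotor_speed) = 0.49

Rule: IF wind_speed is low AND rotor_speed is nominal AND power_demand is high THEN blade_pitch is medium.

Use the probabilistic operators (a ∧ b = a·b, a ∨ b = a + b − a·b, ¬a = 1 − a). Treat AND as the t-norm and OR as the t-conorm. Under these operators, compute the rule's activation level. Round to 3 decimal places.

firing strength: low=0.76, nominal=0.88, high=0.19; AND[a·b] → w = 0.1271

0.127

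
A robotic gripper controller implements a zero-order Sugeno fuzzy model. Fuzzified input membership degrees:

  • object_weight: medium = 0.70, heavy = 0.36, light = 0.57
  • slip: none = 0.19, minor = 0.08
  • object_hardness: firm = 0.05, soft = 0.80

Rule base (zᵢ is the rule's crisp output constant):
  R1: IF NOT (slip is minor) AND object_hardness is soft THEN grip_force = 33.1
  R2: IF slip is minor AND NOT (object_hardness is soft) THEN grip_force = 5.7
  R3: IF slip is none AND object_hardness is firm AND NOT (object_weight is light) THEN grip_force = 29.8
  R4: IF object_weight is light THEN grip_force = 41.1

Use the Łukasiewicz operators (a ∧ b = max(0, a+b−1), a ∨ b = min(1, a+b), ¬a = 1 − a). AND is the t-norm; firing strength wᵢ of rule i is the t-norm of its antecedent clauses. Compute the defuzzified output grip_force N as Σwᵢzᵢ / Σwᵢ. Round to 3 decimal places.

36.635

R1 (z=33.1): ¬minor=1−0.08=0.92, soft=0.80; AND[max(0, a+b−1)] → w = 0.72
R2 (z=5.7): minor=0.08, ¬soft=1−0.80=0.20; AND[max(0, a+b−1)] → w = 0.00
R3 (z=29.8): none=0.19, firm=0.05, ¬light=1−0.57=0.43; AND[max(0, a+b−1)] → w = 0.00
R4 (z=41.1): light=0.57 → w = 0.57
Weighted average = (0.72·33.1 + 0.00·5.7 + 0.00·29.8 + 0.57·41.1) / (0.72 + 0.00 + 0.00 + 0.57)
  = 47.2590 / 1.2900 = 36.635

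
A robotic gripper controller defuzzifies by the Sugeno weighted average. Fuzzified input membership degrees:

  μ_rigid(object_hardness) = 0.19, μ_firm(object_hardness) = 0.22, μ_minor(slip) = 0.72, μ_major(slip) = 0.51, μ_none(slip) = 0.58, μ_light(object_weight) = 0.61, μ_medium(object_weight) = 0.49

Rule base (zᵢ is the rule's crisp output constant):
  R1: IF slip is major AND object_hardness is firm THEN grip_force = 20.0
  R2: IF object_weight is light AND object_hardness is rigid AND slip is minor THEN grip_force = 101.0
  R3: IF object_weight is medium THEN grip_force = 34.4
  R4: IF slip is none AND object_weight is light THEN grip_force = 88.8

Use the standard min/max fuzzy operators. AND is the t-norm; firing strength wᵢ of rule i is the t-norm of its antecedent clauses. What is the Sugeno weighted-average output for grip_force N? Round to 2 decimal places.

R1 (z=20.0): major=0.51, firm=0.22; AND[min(a, b)] → w = 0.22
R2 (z=101.0): light=0.61, rigid=0.19, minor=0.72; AND[min(a, b)] → w = 0.19
R3 (z=34.4): medium=0.49 → w = 0.49
R4 (z=88.8): none=0.58, light=0.61; AND[min(a, b)] → w = 0.58
Weighted average = (0.22·20.0 + 0.19·101.0 + 0.49·34.4 + 0.58·88.8) / (0.22 + 0.19 + 0.49 + 0.58)
  = 91.9500 / 1.4800 = 62.13

62.13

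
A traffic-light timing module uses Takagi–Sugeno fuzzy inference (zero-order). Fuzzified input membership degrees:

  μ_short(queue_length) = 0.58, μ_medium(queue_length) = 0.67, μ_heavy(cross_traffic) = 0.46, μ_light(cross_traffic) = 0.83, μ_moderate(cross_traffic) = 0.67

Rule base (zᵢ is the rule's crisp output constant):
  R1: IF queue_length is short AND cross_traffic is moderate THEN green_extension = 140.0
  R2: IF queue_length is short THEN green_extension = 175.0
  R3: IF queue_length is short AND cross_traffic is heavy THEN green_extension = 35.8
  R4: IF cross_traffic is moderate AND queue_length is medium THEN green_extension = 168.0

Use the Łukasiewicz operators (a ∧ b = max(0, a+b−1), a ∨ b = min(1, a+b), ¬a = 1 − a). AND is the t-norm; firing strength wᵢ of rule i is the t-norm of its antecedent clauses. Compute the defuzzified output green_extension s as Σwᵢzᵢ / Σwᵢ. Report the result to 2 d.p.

R1 (z=140.0): short=0.58, moderate=0.67; AND[max(0, a+b−1)] → w = 0.25
R2 (z=175.0): short=0.58 → w = 0.58
R3 (z=35.8): short=0.58, heavy=0.46; AND[max(0, a+b−1)] → w = 0.04
R4 (z=168.0): moderate=0.67, medium=0.67; AND[max(0, a+b−1)] → w = 0.34
Weighted average = (0.25·140.0 + 0.58·175.0 + 0.04·35.8 + 0.34·168.0) / (0.25 + 0.58 + 0.04 + 0.34)
  = 195.0520 / 1.2100 = 161.20

161.20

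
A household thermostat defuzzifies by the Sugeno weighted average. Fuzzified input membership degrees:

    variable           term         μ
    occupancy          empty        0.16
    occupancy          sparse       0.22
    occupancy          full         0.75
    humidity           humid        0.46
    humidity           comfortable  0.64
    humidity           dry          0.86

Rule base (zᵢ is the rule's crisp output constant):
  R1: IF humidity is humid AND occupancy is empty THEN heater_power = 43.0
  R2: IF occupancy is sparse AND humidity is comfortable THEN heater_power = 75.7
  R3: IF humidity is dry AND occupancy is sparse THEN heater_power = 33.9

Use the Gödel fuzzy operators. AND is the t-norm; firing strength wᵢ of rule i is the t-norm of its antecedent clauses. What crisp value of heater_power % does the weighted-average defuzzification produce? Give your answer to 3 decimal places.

51.653

R1 (z=43.0): humid=0.46, empty=0.16; AND[min(a, b)] → w = 0.16
R2 (z=75.7): sparse=0.22, comfortable=0.64; AND[min(a, b)] → w = 0.22
R3 (z=33.9): dry=0.86, sparse=0.22; AND[min(a, b)] → w = 0.22
Weighted average = (0.16·43.0 + 0.22·75.7 + 0.22·33.9) / (0.16 + 0.22 + 0.22)
  = 30.9920 / 0.6000 = 51.653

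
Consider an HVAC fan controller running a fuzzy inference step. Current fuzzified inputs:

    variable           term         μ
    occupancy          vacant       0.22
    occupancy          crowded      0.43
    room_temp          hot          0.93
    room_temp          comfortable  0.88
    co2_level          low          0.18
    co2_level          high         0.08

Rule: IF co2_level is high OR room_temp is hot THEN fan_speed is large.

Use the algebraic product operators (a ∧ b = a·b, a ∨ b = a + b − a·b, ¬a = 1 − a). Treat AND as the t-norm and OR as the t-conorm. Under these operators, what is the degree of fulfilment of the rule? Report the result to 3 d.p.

0.936

firing strength: high=0.08, hot=0.93; OR[a + b − a·b] → w = 0.9356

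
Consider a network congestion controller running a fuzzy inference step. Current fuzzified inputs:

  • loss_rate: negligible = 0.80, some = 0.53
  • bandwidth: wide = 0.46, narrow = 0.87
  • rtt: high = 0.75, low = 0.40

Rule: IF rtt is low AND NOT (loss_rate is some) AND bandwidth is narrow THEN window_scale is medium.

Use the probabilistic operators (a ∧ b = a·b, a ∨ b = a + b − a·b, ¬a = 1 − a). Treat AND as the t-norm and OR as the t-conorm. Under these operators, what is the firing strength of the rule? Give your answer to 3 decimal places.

firing strength: low=0.40, ¬some=1−0.53=0.47, narrow=0.87; AND[a·b] → w = 0.1636

0.164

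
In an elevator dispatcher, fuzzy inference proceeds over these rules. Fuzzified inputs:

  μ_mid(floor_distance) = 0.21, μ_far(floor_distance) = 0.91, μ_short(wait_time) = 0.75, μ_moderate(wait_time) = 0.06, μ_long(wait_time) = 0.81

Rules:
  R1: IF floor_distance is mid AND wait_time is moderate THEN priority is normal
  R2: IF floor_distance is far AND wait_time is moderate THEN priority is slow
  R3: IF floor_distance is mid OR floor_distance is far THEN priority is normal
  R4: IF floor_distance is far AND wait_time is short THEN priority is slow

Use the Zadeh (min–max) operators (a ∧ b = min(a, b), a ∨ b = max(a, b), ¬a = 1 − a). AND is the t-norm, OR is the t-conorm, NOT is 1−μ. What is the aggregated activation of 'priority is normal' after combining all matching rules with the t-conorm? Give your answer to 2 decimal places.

0.91

R1: mid=0.21, moderate=0.06; AND[min(a, b)] → w = 0.06
R2: far=0.91, moderate=0.06; AND[min(a, b)] → w = 0.06
R3: mid=0.21, far=0.91; OR[max(a, b)] → w = 0.91
R4: far=0.91, short=0.75; AND[min(a, b)] → w = 0.75
Rules with consequent 'normal': {R1, R3} → strengths 0.06, 0.91
Aggregate via t-conorm [max(a, b)]: 0.91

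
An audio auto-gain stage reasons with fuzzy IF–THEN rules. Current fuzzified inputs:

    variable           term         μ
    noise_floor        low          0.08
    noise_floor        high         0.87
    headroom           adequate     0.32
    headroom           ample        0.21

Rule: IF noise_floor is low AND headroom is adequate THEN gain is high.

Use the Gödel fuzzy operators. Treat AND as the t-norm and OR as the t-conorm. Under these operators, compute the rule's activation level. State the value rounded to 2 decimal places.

firing strength: low=0.08, adequate=0.32; AND[min(a, b)] → w = 0.08

0.08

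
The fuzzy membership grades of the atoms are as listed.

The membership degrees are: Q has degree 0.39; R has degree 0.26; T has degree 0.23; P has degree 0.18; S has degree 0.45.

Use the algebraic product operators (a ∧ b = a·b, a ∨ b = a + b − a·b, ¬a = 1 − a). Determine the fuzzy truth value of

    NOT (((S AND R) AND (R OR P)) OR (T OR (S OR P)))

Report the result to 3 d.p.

S AND R = a·b on (0.4500, 0.2600) = 0.1170
R OR P = a + b − a·b on (0.2600, 0.1800) = 0.3932
(S AND R) AND (R OR P) = a·b on (0.1170, 0.3932) = 0.0460
S OR P = a + b − a·b on (0.4500, 0.1800) = 0.5490
T OR (S OR P) = a + b − a·b on (0.2300, 0.5490) = 0.6527
((S AND R) AND (R OR P)) OR (T OR (S OR P)) = a + b − a·b on (0.0460, 0.6527) = 0.6687
NOT (((S AND R) AND (R OR P)) OR (T OR (S OR P))) = 1 − 0.6687 = 0.3313

0.331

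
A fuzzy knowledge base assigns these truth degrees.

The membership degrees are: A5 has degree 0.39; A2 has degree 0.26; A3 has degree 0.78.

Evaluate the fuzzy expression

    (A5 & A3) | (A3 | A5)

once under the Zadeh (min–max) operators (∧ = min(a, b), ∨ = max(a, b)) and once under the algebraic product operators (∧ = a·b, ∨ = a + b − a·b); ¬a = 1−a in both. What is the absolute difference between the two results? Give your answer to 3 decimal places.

0.127

Under Zadeh (min–max):
  A5 & A3 = min(a, b) on (0.39, 0.78) = 0.39
  A3 | A5 = max(a, b) on (0.78, 0.39) = 0.78
  (A5 & A3) | (A3 | A5) = max(a, b) on (0.39, 0.78) = 0.78
  → value = 0.7800
Under algebraic product:
  A5 & A3 = a·b on (0.3900, 0.7800) = 0.3042
  A3 | A5 = a + b − a·b on (0.7800, 0.3900) = 0.8658
  (A5 & A3) | (A3 | A5) = a + b − a·b on (0.3042, 0.8658) = 0.9066
  → value = 0.9066
|0.7800 − 0.9066| = 0.127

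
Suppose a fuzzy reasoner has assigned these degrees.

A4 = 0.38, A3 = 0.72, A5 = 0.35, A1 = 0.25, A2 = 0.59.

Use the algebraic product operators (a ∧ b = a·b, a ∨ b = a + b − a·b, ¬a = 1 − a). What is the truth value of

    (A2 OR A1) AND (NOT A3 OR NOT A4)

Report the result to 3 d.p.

0.503

A2 OR A1 = a + b − a·b on (0.5900, 0.2500) = 0.6925
NOT A3 = 1 − 0.7200 = 0.2800
NOT A4 = 1 − 0.3800 = 0.6200
NOT A3 OR NOT A4 = a + b − a·b on (0.2800, 0.6200) = 0.7264
(A2 OR A1) AND (NOT A3 OR NOT A4) = a·b on (0.6925, 0.7264) = 0.5030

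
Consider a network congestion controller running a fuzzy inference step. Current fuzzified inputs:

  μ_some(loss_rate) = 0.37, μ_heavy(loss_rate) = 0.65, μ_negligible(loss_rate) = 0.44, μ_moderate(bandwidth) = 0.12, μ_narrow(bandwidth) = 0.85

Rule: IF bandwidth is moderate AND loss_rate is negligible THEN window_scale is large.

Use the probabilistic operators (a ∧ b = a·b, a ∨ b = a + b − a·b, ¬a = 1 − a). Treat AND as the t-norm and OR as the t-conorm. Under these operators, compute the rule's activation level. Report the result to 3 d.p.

0.053

firing strength: moderate=0.12, negligible=0.44; AND[a·b] → w = 0.0528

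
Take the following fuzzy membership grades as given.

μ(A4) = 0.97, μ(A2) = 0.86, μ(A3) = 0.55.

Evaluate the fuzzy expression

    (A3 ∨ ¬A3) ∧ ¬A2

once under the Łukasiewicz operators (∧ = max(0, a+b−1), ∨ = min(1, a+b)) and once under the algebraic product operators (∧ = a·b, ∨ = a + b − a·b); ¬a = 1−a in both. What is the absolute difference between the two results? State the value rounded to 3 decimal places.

Under Łukasiewicz:
  ¬A3 = 1 − 0.55 = 0.45
  A3 ∨ ¬A3 = min(1, a+b) on (0.55, 0.45) = 1.00
  ¬A2 = 1 − 0.86 = 0.14
  (A3 ∨ ¬A3) ∧ ¬A2 = max(0, a+b−1) on (1.00, 0.14) = 0.14
  → value = 0.1400
Under algebraic product:
  ¬A3 = 1 − 0.5500 = 0.4500
  A3 ∨ ¬A3 = a + b − a·b on (0.5500, 0.4500) = 0.7525
  ¬A2 = 1 − 0.8600 = 0.1400
  (A3 ∨ ¬A3) ∧ ¬A2 = a·b on (0.7525, 0.1400) = 0.1053
  → value = 0.1053
|0.1400 − 0.1053| = 0.035

0.035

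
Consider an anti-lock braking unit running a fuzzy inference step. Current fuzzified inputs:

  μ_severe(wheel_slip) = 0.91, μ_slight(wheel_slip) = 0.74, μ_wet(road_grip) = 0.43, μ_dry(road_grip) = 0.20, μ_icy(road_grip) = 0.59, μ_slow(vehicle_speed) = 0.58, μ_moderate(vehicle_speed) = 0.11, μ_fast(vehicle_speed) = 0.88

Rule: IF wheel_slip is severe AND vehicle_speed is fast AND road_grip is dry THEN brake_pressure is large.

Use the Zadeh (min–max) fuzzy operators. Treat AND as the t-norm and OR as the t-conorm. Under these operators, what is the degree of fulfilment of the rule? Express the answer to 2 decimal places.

firing strength: severe=0.91, fast=0.88, dry=0.20; AND[min(a, b)] → w = 0.20

0.20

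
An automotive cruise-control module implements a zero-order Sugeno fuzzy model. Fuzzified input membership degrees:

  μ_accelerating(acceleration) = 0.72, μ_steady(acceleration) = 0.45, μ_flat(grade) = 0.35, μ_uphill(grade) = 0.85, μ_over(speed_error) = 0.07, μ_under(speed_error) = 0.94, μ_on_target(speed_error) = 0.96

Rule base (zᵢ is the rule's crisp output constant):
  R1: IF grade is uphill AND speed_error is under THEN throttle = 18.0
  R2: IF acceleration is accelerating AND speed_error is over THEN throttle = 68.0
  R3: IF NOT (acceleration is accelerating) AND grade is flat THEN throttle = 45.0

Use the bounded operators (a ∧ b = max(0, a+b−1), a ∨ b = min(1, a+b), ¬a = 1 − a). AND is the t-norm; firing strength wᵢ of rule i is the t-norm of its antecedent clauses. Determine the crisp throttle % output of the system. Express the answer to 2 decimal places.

18.00

R1 (z=18.0): uphill=0.85, under=0.94; AND[max(0, a+b−1)] → w = 0.79
R2 (z=68.0): accelerating=0.72, over=0.07; AND[max(0, a+b−1)] → w = 0.00
R3 (z=45.0): ¬accelerating=1−0.72=0.28, flat=0.35; AND[max(0, a+b−1)] → w = 0.00
Weighted average = (0.79·18.0 + 0.00·68.0 + 0.00·45.0) / (0.79 + 0.00 + 0.00)
  = 14.2200 / 0.7900 = 18.00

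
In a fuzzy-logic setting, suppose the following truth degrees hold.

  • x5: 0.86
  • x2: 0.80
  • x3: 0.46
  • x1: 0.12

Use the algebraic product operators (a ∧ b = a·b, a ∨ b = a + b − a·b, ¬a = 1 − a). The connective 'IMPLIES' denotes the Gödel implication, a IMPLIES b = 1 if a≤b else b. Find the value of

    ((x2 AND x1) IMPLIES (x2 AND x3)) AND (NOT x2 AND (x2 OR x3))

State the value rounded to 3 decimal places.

0.178

x2 AND x1 = a·b on (0.8000, 0.1200) = 0.0960
x2 AND x3 = a·b on (0.8000, 0.4600) = 0.3680
(x2 AND x1) IMPLIES (x2 AND x3)  [Gödel: 1 if a≤b else b] with a=0.0960, b=0.3680 → 1.0000
NOT x2 = 1 − 0.8000 = 0.2000
x2 OR x3 = a + b − a·b on (0.8000, 0.4600) = 0.8920
NOT x2 AND (x2 OR x3) = a·b on (0.2000, 0.8920) = 0.1784
((x2 AND x1) IMPLIES (x2 AND x3)) AND (NOT x2 AND (x2 OR x3)) = a·b on (1.0000, 0.1784) = 0.1784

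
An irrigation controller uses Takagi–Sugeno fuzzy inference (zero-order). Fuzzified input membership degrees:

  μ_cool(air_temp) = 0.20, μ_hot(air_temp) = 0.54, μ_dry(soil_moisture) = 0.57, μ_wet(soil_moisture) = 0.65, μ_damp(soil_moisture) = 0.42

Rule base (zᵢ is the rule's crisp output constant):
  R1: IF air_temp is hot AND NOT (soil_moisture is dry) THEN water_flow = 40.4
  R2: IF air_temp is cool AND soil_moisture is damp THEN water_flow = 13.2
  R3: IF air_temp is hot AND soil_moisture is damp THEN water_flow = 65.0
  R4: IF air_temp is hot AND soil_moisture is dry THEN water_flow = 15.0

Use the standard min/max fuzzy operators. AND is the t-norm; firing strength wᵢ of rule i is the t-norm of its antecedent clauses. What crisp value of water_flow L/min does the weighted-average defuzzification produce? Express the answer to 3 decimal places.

34.850

R1 (z=40.4): hot=0.54, ¬dry=1−0.57=0.43; AND[min(a, b)] → w = 0.43
R2 (z=13.2): cool=0.20, damp=0.42; AND[min(a, b)] → w = 0.20
R3 (z=65.0): hot=0.54, damp=0.42; AND[min(a, b)] → w = 0.42
R4 (z=15.0): hot=0.54, dry=0.57; AND[min(a, b)] → w = 0.54
Weighted average = (0.43·40.4 + 0.20·13.2 + 0.42·65.0 + 0.54·15.0) / (0.43 + 0.20 + 0.42 + 0.54)
  = 55.4120 / 1.5900 = 34.850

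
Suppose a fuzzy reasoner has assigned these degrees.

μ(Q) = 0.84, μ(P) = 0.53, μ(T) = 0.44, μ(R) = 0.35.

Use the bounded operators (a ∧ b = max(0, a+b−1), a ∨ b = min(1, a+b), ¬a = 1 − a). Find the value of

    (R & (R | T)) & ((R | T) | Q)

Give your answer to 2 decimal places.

0.14

R | T = min(1, a+b) on (0.35, 0.44) = 0.79
R & (R | T) = max(0, a+b−1) on (0.35, 0.79) = 0.14
R | T = min(1, a+b) on (0.35, 0.44) = 0.79
(R | T) | Q = min(1, a+b) on (0.79, 0.84) = 1.00
(R & (R | T)) & ((R | T) | Q) = max(0, a+b−1) on (0.14, 1.00) = 0.14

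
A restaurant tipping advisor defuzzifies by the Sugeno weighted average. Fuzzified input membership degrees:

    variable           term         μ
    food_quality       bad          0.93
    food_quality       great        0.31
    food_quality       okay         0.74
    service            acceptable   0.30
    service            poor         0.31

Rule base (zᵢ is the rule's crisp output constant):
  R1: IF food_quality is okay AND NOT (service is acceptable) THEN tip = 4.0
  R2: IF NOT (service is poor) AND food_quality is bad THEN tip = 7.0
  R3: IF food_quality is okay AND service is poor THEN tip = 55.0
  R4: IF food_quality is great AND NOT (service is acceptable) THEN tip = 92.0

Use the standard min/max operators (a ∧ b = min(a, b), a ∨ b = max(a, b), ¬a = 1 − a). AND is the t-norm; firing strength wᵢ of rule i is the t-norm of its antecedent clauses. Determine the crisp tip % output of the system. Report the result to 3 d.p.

26.468

R1 (z=4.0): okay=0.74, ¬acceptable=1−0.30=0.70; AND[min(a, b)] → w = 0.70
R2 (z=7.0): ¬poor=1−0.31=0.69, bad=0.93; AND[min(a, b)] → w = 0.69
R3 (z=55.0): okay=0.74, poor=0.31; AND[min(a, b)] → w = 0.31
R4 (z=92.0): great=0.31, ¬acceptable=1−0.30=0.70; AND[min(a, b)] → w = 0.31
Weighted average = (0.70·4.0 + 0.69·7.0 + 0.31·55.0 + 0.31·92.0) / (0.70 + 0.69 + 0.31 + 0.31)
  = 53.2000 / 2.0100 = 26.468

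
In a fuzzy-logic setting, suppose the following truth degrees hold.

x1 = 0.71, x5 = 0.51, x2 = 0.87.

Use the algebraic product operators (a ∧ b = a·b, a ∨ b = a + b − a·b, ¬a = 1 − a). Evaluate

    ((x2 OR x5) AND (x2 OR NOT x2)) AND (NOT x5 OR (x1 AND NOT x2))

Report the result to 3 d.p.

0.446

x2 OR x5 = a + b − a·b on (0.8700, 0.5100) = 0.9363
NOT x2 = 1 − 0.8700 = 0.1300
x2 OR NOT x2 = a + b − a·b on (0.8700, 0.1300) = 0.8869
(x2 OR x5) AND (x2 OR NOT x2) = a·b on (0.9363, 0.8869) = 0.8304
NOT x5 = 1 − 0.5100 = 0.4900
NOT x2 = 1 − 0.8700 = 0.1300
x1 AND NOT x2 = a·b on (0.7100, 0.1300) = 0.0923
NOT x5 OR (x1 AND NOT x2) = a + b − a·b on (0.4900, 0.0923) = 0.5371
((x2 OR x5) AND (x2 OR NOT x2)) AND (NOT x5 OR (x1 AND NOT x2)) = a·b on (0.8304, 0.5371) = 0.4460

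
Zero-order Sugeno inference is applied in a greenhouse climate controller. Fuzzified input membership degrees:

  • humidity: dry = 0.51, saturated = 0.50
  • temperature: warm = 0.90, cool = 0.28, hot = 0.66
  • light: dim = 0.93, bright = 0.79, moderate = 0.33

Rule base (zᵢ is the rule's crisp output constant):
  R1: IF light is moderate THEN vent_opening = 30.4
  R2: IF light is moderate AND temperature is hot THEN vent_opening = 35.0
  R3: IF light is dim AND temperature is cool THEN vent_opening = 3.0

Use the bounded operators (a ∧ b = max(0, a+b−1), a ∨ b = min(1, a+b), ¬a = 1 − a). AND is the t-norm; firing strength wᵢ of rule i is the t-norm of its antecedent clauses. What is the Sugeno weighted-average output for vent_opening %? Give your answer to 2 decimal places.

R1 (z=30.4): moderate=0.33 → w = 0.33
R2 (z=35.0): moderate=0.33, hot=0.66; AND[max(0, a+b−1)] → w = 0.00
R3 (z=3.0): dim=0.93, cool=0.28; AND[max(0, a+b−1)] → w = 0.21
Weighted average = (0.33·30.4 + 0.00·35.0 + 0.21·3.0) / (0.33 + 0.00 + 0.21)
  = 10.6620 / 0.5400 = 19.74

19.74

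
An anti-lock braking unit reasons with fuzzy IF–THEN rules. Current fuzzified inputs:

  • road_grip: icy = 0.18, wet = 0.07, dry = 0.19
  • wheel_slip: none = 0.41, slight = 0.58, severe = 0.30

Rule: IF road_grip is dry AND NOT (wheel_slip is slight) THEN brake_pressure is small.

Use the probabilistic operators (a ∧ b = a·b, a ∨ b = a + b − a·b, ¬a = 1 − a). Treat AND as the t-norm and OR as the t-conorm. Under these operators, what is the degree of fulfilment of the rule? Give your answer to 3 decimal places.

firing strength: dry=0.19, ¬slight=1−0.58=0.42; AND[a·b] → w = 0.0798

0.080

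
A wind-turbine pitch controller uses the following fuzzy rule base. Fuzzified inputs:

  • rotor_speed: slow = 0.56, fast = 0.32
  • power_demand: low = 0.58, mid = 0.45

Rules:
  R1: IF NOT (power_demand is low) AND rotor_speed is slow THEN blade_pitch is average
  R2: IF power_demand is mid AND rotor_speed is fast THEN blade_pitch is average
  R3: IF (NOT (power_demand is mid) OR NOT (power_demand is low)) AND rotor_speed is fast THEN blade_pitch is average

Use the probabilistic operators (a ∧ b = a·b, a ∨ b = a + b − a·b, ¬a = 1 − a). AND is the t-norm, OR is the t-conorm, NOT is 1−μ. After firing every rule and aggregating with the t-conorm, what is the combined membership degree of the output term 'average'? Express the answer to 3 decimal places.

R1: ¬low=1−0.58=0.42, slow=0.56; AND[a·b] → w = 0.2352
R2: mid=0.45, fast=0.32; AND[a·b] → w = 0.1440
R3: (¬mid=1−0.45=0.55 OR ¬low=1−0.58=0.42) = 0.7390; AND[a·b] with fast=0.32 → w = 0.2365
Rules with consequent 'average': {R1, R2, R3} → strengths 0.2352, 0.1440, 0.2365
Aggregate via t-conorm [a + b − a·b]: 0.5001

0.500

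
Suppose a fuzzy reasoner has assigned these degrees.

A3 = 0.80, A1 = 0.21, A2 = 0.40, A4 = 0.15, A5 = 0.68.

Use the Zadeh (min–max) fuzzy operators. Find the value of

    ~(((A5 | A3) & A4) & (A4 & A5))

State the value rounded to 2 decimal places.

A5 | A3 = max(a, b) on (0.68, 0.80) = 0.80
(A5 | A3) & A4 = min(a, b) on (0.80, 0.15) = 0.15
A4 & A5 = min(a, b) on (0.15, 0.68) = 0.15
((A5 | A3) & A4) & (A4 & A5) = min(a, b) on (0.15, 0.15) = 0.15
~(((A5 | A3) & A4) & (A4 & A5)) = 1 − 0.15 = 0.85

0.85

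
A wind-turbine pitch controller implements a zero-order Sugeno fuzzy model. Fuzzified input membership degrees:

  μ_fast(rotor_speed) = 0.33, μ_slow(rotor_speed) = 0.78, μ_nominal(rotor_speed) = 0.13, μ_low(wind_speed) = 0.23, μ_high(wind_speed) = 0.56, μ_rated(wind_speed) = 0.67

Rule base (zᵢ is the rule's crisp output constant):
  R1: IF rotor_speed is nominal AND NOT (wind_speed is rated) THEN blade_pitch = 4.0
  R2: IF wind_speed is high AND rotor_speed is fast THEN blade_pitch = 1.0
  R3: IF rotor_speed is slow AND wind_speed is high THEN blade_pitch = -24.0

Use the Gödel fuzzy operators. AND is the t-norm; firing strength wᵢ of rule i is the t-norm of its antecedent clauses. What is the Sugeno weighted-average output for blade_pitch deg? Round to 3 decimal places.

R1 (z=4.0): nominal=0.13, ¬rated=1−0.67=0.33; AND[min(a, b)] → w = 0.13
R2 (z=1.0): high=0.56, fast=0.33; AND[min(a, b)] → w = 0.33
R3 (z=-24.0): slow=0.78, high=0.56; AND[min(a, b)] → w = 0.56
Weighted average = (0.13·4.0 + 0.33·1.0 + 0.56·-24.0) / (0.13 + 0.33 + 0.56)
  = -12.5900 / 1.0200 = -12.343

-12.343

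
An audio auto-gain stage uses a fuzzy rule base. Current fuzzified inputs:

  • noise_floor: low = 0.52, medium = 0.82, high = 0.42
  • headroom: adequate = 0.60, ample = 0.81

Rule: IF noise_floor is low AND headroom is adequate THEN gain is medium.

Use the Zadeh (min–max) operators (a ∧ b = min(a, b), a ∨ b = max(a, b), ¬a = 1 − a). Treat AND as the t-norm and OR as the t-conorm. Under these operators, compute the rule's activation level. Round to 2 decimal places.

firing strength: low=0.52, adequate=0.60; AND[min(a, b)] → w = 0.52

0.52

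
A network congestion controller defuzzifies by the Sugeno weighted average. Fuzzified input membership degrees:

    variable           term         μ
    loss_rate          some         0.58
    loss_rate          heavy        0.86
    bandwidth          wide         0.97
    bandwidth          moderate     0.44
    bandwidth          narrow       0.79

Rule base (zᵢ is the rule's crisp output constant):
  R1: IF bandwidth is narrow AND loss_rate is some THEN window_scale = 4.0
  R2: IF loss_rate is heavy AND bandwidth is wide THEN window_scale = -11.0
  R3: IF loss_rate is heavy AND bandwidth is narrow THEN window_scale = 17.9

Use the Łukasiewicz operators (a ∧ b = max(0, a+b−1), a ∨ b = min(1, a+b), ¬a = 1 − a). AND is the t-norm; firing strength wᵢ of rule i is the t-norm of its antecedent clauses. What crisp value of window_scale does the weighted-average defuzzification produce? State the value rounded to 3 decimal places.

R1 (z=4.0): narrow=0.79, some=0.58; AND[max(0, a+b−1)] → w = 0.37
R2 (z=-11.0): heavy=0.86, wide=0.97; AND[max(0, a+b−1)] → w = 0.83
R3 (z=17.9): heavy=0.86, narrow=0.79; AND[max(0, a+b−1)] → w = 0.65
Weighted average = (0.37·4.0 + 0.83·-11.0 + 0.65·17.9) / (0.37 + 0.83 + 0.65)
  = 3.9850 / 1.8500 = 2.154

2.154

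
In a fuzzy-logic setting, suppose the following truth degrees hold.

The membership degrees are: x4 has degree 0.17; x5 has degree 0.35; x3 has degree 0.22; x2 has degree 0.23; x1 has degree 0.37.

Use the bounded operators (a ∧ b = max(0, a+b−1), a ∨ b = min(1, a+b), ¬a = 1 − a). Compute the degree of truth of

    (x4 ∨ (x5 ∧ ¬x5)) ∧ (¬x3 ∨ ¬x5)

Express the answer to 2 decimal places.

¬x5 = 1 − 0.35 = 0.65
x5 ∧ ¬x5 = max(0, a+b−1) on (0.35, 0.65) = 0.00
x4 ∨ (x5 ∧ ¬x5) = min(1, a+b) on (0.17, 0.00) = 0.17
¬x3 = 1 − 0.22 = 0.78
¬x5 = 1 − 0.35 = 0.65
¬x3 ∨ ¬x5 = min(1, a+b) on (0.78, 0.65) = 1.00
(x4 ∨ (x5 ∧ ¬x5)) ∧ (¬x3 ∨ ¬x5) = max(0, a+b−1) on (0.17, 1.00) = 0.17

0.17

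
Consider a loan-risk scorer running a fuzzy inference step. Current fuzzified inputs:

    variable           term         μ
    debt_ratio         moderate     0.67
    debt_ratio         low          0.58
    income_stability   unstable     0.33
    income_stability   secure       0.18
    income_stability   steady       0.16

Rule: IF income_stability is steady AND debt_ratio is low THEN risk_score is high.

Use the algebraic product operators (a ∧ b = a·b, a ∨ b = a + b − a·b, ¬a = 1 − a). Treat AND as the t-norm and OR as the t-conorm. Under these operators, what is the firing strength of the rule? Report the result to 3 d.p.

firing strength: steady=0.16, low=0.58; AND[a·b] → w = 0.0928

0.093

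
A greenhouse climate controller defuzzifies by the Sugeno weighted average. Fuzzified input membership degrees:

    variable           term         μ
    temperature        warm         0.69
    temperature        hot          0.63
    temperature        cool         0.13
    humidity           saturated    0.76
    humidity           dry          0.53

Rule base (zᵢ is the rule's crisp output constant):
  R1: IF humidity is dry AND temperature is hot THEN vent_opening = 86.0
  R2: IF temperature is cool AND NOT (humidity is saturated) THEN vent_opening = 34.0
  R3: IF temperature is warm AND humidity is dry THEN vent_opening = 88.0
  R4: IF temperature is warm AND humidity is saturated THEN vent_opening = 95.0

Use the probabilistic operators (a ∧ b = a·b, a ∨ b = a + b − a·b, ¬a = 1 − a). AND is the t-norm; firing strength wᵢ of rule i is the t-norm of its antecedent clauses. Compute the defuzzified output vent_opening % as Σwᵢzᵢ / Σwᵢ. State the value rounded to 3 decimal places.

89.050

R1 (z=86.0): dry=0.53, hot=0.63; AND[a·b] → w = 0.3339
R2 (z=34.0): cool=0.13, ¬saturated=1−0.76=0.24; AND[a·b] → w = 0.0312
R3 (z=88.0): warm=0.69, dry=0.53; AND[a·b] → w = 0.3657
R4 (z=95.0): warm=0.69, saturated=0.76; AND[a·b] → w = 0.5244
Weighted average = (0.3339·86.0 + 0.0312·34.0 + 0.3657·88.0 + 0.5244·95.0) / (0.3339 + 0.0312 + 0.3657 + 0.5244)
  = 111.7758 / 1.2552 = 89.050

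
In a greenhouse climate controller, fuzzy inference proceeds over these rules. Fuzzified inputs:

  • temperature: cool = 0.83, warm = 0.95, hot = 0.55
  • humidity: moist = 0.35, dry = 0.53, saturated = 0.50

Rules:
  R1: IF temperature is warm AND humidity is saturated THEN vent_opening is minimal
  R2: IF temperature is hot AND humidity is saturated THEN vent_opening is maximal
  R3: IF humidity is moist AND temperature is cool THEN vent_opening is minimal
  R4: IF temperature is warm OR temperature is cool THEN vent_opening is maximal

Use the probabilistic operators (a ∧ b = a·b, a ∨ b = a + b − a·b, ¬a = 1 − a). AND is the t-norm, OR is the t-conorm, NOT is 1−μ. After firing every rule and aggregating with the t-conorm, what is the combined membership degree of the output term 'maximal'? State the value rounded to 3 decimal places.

R1: warm=0.95, saturated=0.50; AND[a·b] → w = 0.4750
R2: hot=0.55, saturated=0.50; AND[a·b] → w = 0.2750
R3: moist=0.35, cool=0.83; AND[a·b] → w = 0.2905
R4: warm=0.95, cool=0.83; OR[a + b − a·b] → w = 0.9915
Rules with consequent 'maximal': {R2, R4} → strengths 0.2750, 0.9915
Aggregate via t-conorm [a + b − a·b]: 0.9938

0.994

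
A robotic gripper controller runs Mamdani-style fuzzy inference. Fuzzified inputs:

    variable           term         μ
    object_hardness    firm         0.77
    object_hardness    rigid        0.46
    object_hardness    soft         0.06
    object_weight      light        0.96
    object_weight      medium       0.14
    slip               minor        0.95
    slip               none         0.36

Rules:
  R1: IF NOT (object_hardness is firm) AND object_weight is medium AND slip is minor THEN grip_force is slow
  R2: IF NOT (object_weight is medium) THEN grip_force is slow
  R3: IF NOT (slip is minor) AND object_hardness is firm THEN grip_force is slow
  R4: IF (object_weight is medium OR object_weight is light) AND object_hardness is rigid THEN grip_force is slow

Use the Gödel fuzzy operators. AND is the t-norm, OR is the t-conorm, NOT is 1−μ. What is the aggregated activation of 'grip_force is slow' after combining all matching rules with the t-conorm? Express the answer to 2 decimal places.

0.86

R1: ¬firm=1−0.77=0.23, medium=0.14, minor=0.95; AND[min(a, b)] → w = 0.14
R2: ¬medium=1−0.14=0.86 → w = 0.86
R3: ¬minor=1−0.95=0.05, firm=0.77; AND[min(a, b)] → w = 0.05
R4: (medium=0.14 OR light=0.96) = 0.96; AND[min(a, b)] with rigid=0.46 → w = 0.46
Rules with consequent 'slow': {R1, R2, R3, R4} → strengths 0.14, 0.86, 0.05, 0.46
Aggregate via t-conorm [max(a, b)]: 0.86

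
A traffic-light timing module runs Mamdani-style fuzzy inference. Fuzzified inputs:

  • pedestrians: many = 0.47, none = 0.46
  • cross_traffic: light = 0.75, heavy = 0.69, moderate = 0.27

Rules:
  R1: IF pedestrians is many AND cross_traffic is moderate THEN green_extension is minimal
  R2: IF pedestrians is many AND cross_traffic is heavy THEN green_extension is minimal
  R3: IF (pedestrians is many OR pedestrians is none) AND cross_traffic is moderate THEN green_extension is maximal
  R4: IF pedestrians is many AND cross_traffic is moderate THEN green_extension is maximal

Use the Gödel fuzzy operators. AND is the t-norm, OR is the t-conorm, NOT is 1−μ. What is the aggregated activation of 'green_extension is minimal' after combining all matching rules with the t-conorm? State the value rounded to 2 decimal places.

0.47

R1: many=0.47, moderate=0.27; AND[min(a, b)] → w = 0.27
R2: many=0.47, heavy=0.69; AND[min(a, b)] → w = 0.47
R3: (many=0.47 OR none=0.46) = 0.47; AND[min(a, b)] with moderate=0.27 → w = 0.27
R4: many=0.47, moderate=0.27; AND[min(a, b)] → w = 0.27
Rules with consequent 'minimal': {R1, R2} → strengths 0.27, 0.47
Aggregate via t-conorm [max(a, b)]: 0.47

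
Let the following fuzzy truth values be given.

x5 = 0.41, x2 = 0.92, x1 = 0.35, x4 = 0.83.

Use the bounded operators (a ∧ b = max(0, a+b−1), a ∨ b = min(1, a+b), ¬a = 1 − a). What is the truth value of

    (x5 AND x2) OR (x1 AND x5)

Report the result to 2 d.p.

x5 AND x2 = max(0, a+b−1) on (0.41, 0.92) = 0.33
x1 AND x5 = max(0, a+b−1) on (0.35, 0.41) = 0.00
(x5 AND x2) OR (x1 AND x5) = min(1, a+b) on (0.33, 0.00) = 0.33

0.33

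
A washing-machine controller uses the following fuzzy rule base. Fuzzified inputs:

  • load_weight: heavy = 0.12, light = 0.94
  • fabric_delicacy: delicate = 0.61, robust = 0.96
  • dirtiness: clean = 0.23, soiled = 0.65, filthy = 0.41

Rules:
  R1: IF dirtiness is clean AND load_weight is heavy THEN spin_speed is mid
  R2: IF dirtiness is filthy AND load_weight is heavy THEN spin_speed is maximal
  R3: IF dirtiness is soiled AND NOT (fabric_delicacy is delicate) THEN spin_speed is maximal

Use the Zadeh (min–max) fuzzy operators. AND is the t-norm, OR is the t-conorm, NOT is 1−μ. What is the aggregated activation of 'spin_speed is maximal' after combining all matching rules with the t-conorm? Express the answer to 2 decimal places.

R1: clean=0.23, heavy=0.12; AND[min(a, b)] → w = 0.12
R2: filthy=0.41, heavy=0.12; AND[min(a, b)] → w = 0.12
R3: soiled=0.65, ¬delicate=1−0.61=0.39; AND[min(a, b)] → w = 0.39
Rules with consequent 'maximal': {R2, R3} → strengths 0.12, 0.39
Aggregate via t-conorm [max(a, b)]: 0.39

0.39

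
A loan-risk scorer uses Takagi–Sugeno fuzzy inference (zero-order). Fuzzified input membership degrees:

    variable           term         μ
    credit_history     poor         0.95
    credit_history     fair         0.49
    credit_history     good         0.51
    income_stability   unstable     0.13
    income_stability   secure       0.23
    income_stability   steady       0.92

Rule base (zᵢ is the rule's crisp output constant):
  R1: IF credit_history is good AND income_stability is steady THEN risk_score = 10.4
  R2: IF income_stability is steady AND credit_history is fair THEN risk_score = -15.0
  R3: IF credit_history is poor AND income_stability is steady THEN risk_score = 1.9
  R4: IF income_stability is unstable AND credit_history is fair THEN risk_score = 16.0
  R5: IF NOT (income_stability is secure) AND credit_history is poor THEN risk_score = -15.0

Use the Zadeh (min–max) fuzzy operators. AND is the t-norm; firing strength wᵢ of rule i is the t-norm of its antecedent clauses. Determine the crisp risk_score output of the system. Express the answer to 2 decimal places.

R1 (z=10.4): good=0.51, steady=0.92; AND[min(a, b)] → w = 0.51
R2 (z=-15.0): steady=0.92, fair=0.49; AND[min(a, b)] → w = 0.49
R3 (z=1.9): poor=0.95, steady=0.92; AND[min(a, b)] → w = 0.92
R4 (z=16.0): unstable=0.13, fair=0.49; AND[min(a, b)] → w = 0.13
R5 (z=-15.0): ¬secure=1−0.23=0.77, poor=0.95; AND[min(a, b)] → w = 0.77
Weighted average = (0.51·10.4 + 0.49·-15.0 + 0.92·1.9 + 0.13·16.0 + 0.77·-15.0) / (0.51 + 0.49 + 0.92 + 0.13 + 0.77)
  = -9.7680 / 2.8200 = -3.46

-3.46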